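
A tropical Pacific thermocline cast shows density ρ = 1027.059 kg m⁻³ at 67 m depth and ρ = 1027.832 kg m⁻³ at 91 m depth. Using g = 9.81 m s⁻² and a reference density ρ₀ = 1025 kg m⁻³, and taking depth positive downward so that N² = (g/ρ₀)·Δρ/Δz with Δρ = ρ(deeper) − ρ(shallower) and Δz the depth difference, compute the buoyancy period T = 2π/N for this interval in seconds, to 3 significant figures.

Δρ = 1027.832 − 1027.059 = 0.773 kg m⁻³ over Δz = 91 − 67 = 24 m.
N² = (9.81/1025) × (0.773/24) = 3.0826 × 10⁻⁴ s⁻².
N = √(3.0826 × 10⁻⁴) = 0.017557 rad s⁻¹, so T = 2π/N = 357.87 s ≈ 358 s.

358 s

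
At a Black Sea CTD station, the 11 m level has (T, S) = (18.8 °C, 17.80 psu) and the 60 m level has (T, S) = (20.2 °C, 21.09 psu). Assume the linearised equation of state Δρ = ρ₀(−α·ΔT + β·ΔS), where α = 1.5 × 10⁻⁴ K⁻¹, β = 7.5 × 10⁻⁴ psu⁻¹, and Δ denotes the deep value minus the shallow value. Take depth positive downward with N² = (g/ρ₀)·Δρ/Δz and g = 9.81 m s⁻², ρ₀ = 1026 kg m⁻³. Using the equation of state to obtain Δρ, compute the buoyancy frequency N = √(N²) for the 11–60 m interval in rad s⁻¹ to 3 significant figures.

ΔT = +1.4 K, ΔS = +3.29 psu (deep − shallow).
Δρ/ρ₀ = −αΔT + βΔS = -2.10 × 10⁻⁴ + 2.4675 × 10⁻³ = 2.2575 × 10⁻³, so Δρ ≈ 2.316 kg m⁻³.
N² = (g/ρ₀)·Δρ/Δz = g·(Δρ/ρ₀)/Δz = 9.81 × 2.2575 × 10⁻³ / 49 = 4.5196 × 10⁻⁴ s⁻².
N = √(4.5196 × 10⁻⁴) = 0.021259 rad s⁻¹ ≈ 0.0213 rad s⁻¹.

0.0213 rad s⁻¹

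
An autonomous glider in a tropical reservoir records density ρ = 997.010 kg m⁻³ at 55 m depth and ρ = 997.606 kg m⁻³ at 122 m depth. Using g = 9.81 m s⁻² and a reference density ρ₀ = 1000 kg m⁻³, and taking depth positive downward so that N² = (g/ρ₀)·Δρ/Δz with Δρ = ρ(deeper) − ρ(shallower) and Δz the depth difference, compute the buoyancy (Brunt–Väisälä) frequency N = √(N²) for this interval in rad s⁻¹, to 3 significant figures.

9.34 × 10⁻³ rad s⁻¹

Δρ = 997.606 − 997.010 = 0.596 kg m⁻³ over Δz = 122 − 55 = 67 m.
N² = (9.81/1000) × (0.596/67) = 8.7265 × 10⁻⁵ s⁻².
N = √(8.7265 × 10⁻⁵) = 9.3416 × 10⁻³ rad s⁻¹ ≈ 9.34 × 10⁻³ rad s⁻¹.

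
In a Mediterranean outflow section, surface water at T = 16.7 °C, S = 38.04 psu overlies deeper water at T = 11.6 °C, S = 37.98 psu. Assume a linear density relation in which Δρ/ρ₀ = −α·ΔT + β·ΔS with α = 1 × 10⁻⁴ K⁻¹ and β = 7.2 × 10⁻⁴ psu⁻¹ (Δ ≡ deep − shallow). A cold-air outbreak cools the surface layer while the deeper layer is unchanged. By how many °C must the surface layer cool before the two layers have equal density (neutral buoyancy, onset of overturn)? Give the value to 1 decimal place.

4.7 °C

Neutral buoyancy requires Δρ = 0, i.e. −α(T_deep − T_surf′) + β(S_deep − S_surf) = 0.
T_surf′ = T_deep − (β/α)·ΔS = 11.6 − (7.2 × 10⁻⁴/1 × 10⁻⁴)·(-0.06) = 12.032 °C.
Cooling required: 16.7 − (12.032) = 4.668 °C.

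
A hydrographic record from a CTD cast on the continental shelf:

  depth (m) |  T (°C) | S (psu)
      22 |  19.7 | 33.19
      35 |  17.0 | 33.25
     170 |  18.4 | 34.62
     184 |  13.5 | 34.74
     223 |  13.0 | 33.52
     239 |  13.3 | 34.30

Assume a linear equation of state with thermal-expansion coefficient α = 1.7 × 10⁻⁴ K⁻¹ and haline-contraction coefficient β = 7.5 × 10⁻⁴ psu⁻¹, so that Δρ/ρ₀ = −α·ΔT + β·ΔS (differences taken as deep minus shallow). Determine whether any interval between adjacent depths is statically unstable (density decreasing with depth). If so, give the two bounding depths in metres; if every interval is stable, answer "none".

Evaluate Δρ/ρ₀ = −αΔT + βΔS across each adjacent pair:
  22–35 m: −αΔT+βΔS = −(1.7 × 10⁻⁴)(-2.7)+(7.5 × 10⁻⁴)(+0.06) = 5.0 × 10⁻⁴ → stable
  35–170 m: −αΔT+βΔS = −(1.7 × 10⁻⁴)(+1.4)+(7.5 × 10⁻⁴)(+1.37) = 7.9 × 10⁻⁴ → stable
  170–184 m: −αΔT+βΔS = −(1.7 × 10⁻⁴)(-4.9)+(7.5 × 10⁻⁴)(+0.12) = 9.2 × 10⁻⁴ → stable
  184–223 m: −αΔT+βΔS = −(1.7 × 10⁻⁴)(-0.5)+(7.5 × 10⁻⁴)(-1.22) = -8.3 × 10⁻⁴ → UNSTABLE
  223–239 m: −αΔT+βΔS = −(1.7 × 10⁻⁴)(+0.3)+(7.5 × 10⁻⁴)(+0.78) = 5.3 × 10⁻⁴ → stable
The 184–223 m interval has Δρ < 0: lighter water underlies denser water.

184–223 m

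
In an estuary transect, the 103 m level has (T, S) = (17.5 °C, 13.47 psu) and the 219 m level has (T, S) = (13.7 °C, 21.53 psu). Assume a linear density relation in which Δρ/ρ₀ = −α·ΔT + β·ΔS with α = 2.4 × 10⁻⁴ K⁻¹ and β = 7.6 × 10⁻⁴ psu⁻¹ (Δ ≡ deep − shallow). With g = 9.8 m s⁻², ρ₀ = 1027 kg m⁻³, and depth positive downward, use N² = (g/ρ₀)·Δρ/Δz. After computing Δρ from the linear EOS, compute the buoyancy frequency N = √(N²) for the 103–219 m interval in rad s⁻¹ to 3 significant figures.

ΔT = -3.8 K, ΔS = +8.06 psu (deep − shallow).
Δρ/ρ₀ = −αΔT + βΔS = 9.12 × 10⁻⁴ + 6.1256 × 10⁻³ = 7.0376 × 10⁻³, so Δρ ≈ 7.228 kg m⁻³.
N² = (g/ρ₀)·Δρ/Δz = g·(Δρ/ρ₀)/Δz = 9.8 × 7.0376 × 10⁻³ / 116 = 5.9456 × 10⁻⁴ s⁻².
N = √(5.9456 × 10⁻⁴) = 0.024384 rad s⁻¹ ≈ 0.0244 rad s⁻¹.

0.0244 rad s⁻¹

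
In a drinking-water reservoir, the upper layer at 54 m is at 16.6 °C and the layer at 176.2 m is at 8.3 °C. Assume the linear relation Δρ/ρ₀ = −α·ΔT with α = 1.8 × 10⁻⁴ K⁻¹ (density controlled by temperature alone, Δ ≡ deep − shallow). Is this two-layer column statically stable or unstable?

ΔT = 8.3 − 16.6 = -8.3 K, so Δρ/ρ₀ = −αΔT = 1.494 × 10⁻³.
Δρ/ρ₀ > 0, so Δρ > 0: deeper water is denser → statically stable.

stable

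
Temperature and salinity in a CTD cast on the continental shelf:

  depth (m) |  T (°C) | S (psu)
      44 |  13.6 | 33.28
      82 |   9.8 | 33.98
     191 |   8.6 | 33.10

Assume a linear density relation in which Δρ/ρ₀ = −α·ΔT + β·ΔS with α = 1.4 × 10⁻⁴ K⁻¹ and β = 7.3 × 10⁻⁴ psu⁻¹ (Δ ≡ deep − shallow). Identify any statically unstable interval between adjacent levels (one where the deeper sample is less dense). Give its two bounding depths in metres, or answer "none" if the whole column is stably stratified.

Evaluate Δρ/ρ₀ = −αΔT + βΔS across each adjacent pair:
  44–82 m: −αΔT+βΔS = −(1.4 × 10⁻⁴)(-3.8)+(7.3 × 10⁻⁴)(+0.70) = 1.0 × 10⁻³ → stable
  82–191 m: −αΔT+βΔS = −(1.4 × 10⁻⁴)(-1.2)+(7.3 × 10⁻⁴)(-0.88) = -4.7 × 10⁻⁴ → UNSTABLE
The 82–191 m interval has Δρ < 0: lighter water underlies denser water.

82–191 m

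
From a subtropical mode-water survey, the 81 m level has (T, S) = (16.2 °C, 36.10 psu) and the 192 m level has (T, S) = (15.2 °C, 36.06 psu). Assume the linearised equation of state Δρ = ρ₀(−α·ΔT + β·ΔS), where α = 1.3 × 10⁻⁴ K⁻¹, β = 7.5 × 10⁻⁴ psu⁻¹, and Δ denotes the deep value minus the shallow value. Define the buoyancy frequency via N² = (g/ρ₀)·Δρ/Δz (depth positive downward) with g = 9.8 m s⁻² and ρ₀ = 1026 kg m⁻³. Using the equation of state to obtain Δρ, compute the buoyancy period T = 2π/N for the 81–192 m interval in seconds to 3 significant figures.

2.11 × 10³ s

ΔT = -1.0 K, ΔS = -0.04 psu (deep − shallow).
Δρ/ρ₀ = −αΔT + βΔS = 1.30 × 10⁻⁴ − 3.00 × 10⁻⁵ = 1.00 × 10⁻⁴, so Δρ ≈ 0.1026 kg m⁻³.
N² = (g/ρ₀)·Δρ/Δz = g·(Δρ/ρ₀)/Δz = 9.8 × 1.00 × 10⁻⁴ / 111 = 8.8288 × 10⁻⁶ s⁻².
N = √(8.8288 × 10⁻⁶) = 2.9713 × 10⁻³ rad s⁻¹ → T = 2π/N = 2.1146 × 10³ s ≈ 2.11 × 10³ s.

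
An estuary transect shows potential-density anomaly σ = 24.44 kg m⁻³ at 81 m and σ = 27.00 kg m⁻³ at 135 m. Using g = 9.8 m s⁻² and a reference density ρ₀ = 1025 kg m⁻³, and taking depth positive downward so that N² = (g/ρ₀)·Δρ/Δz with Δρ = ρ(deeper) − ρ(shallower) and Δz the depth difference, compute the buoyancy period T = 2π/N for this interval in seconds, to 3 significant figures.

295 s

Δρ = 1027.00 − 1024.44 = 2.56 kg m⁻³ over Δz = 135 − 81 = 54 m.
N² = (9.8/1025) × (2.56/54) = 4.5326 × 10⁻⁴ s⁻².
N = √(4.5326 × 10⁻⁴) = 0.021290 rad s⁻¹, so T = 2π/N = 295.12 s ≈ 295 s.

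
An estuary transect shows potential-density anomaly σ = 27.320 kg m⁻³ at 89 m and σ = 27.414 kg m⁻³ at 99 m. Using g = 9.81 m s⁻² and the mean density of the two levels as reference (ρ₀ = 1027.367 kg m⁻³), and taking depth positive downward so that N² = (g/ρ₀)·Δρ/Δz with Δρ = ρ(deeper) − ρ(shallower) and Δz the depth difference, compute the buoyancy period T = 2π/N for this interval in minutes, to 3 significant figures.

Δρ = 1027.414 − 1027.320 = 0.094 kg m⁻³ over Δz = 99 − 89 = 10 m.
N² = (9.81/1027.367) × (0.094/10) = 8.9758 × 10⁻⁵ s⁻².
N = √(8.9758 × 10⁻⁵) = 9.4741 × 10⁻³ rad s⁻¹, so T = 2π/N = 663.20 s = 11.053 min ≈ 11.1 min.

11.1 min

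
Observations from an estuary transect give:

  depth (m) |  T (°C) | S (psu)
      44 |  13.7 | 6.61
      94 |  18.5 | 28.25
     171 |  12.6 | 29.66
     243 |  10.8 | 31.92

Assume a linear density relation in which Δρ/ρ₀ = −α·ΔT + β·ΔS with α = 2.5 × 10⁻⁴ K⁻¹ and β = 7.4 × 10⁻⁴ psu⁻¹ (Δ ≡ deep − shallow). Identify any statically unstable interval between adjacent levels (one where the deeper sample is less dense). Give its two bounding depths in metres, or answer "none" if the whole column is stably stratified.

none

Evaluate Δρ/ρ₀ = −αΔT + βΔS across each adjacent pair:
  44–94 m: −αΔT+βΔS = −(2.5 × 10⁻⁴)(+4.8)+(7.4 × 10⁻⁴)(+21.64) = 0.015 → stable
  94–171 m: −αΔT+βΔS = −(2.5 × 10⁻⁴)(-5.9)+(7.4 × 10⁻⁴)(+1.41) = 2.5 × 10⁻³ → stable
  171–243 m: −αΔT+βΔS = −(2.5 × 10⁻⁴)(-1.8)+(7.4 × 10⁻⁴)(+2.26) = 2.1 × 10⁻³ → stable
Every interval has Δρ > 0: the column is stably stratified throughout.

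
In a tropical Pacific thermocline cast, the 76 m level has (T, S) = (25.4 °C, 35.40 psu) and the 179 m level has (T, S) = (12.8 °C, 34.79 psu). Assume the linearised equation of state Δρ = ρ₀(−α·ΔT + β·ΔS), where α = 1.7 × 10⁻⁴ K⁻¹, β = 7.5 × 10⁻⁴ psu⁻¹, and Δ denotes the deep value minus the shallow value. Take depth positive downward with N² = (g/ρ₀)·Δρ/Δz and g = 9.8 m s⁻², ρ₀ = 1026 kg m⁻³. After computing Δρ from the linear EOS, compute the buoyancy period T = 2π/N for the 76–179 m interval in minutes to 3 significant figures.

ΔT = -12.6 K, ΔS = -0.61 psu (deep − shallow).
Δρ/ρ₀ = −αΔT + βΔS = 2.142 × 10⁻³ − 4.575 × 10⁻⁴ = 1.6845 × 10⁻³, so Δρ ≈ 1.728 kg m⁻³.
N² = (g/ρ₀)·Δρ/Δz = g·(Δρ/ρ₀)/Δz = 9.8 × 1.6845 × 10⁻³ / 103 = 1.6027 × 10⁻⁴ s⁻².
N = √(1.6027 × 10⁻⁴) = 0.012660 rad s⁻¹ → T = 2π/N = 496.30 s = 8.2717 min ≈ 8.27 min.

8.27 min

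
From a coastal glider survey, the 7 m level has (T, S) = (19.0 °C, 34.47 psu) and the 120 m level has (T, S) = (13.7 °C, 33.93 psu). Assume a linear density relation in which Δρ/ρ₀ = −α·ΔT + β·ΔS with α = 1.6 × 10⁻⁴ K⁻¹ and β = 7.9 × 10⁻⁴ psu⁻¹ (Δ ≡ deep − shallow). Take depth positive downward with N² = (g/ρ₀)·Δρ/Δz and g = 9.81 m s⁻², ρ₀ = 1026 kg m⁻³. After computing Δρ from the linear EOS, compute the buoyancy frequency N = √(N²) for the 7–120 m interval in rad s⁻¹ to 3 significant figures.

6.05 × 10⁻³ rad s⁻¹

ΔT = -5.3 K, ΔS = -0.54 psu (deep − shallow).
Δρ/ρ₀ = −αΔT + βΔS = 8.48 × 10⁻⁴ − 4.266 × 10⁻⁴ = 4.214 × 10⁻⁴, so Δρ ≈ 0.4324 kg m⁻³.
N² = (g/ρ₀)·Δρ/Δz = g·(Δρ/ρ₀)/Δz = 9.81 × 4.214 × 10⁻⁴ / 113 = 3.6583 × 10⁻⁵ s⁻².
N = √(3.6583 × 10⁻⁵) = 6.0484 × 10⁻³ rad s⁻¹ ≈ 6.05 × 10⁻³ rad s⁻¹.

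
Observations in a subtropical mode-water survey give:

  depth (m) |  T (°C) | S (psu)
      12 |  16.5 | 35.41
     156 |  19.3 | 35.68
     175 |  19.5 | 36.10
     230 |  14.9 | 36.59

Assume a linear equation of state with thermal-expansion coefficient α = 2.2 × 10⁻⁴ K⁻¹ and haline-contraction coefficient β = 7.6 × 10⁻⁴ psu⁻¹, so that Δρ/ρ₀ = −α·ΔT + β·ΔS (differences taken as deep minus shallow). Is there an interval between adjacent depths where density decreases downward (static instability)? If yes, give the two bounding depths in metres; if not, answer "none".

Evaluate Δρ/ρ₀ = −αΔT + βΔS across each adjacent pair:
  12–156 m: −αΔT+βΔS = −(2.2 × 10⁻⁴)(+2.8)+(7.6 × 10⁻⁴)(+0.27) = -4.1 × 10⁻⁴ → UNSTABLE
  156–175 m: −αΔT+βΔS = −(2.2 × 10⁻⁴)(+0.2)+(7.6 × 10⁻⁴)(+0.42) = 2.8 × 10⁻⁴ → stable
  175–230 m: −αΔT+βΔS = −(2.2 × 10⁻⁴)(-4.6)+(7.6 × 10⁻⁴)(+0.49) = 1.4 × 10⁻³ → stable
The 12–156 m interval has Δρ < 0: lighter water underlies denser water.

12–156 m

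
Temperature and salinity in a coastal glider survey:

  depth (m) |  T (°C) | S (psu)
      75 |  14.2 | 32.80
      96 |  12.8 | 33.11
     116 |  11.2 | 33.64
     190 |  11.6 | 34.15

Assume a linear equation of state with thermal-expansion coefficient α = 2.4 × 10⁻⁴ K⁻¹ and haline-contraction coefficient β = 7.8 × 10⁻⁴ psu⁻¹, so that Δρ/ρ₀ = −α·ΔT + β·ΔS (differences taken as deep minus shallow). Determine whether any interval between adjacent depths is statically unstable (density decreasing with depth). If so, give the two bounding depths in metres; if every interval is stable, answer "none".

none

Evaluate Δρ/ρ₀ = −αΔT + βΔS across each adjacent pair:
  75–96 m: −αΔT+βΔS = −(2.4 × 10⁻⁴)(-1.4)+(7.8 × 10⁻⁴)(+0.31) = 5.8 × 10⁻⁴ → stable
  96–116 m: −αΔT+βΔS = −(2.4 × 10⁻⁴)(-1.6)+(7.8 × 10⁻⁴)(+0.53) = 8.0 × 10⁻⁴ → stable
  116–190 m: −αΔT+βΔS = −(2.4 × 10⁻⁴)(+0.4)+(7.8 × 10⁻⁴)(+0.51) = 3.0 × 10⁻⁴ → stable
Every interval has Δρ > 0: the column is stably stratified throughout.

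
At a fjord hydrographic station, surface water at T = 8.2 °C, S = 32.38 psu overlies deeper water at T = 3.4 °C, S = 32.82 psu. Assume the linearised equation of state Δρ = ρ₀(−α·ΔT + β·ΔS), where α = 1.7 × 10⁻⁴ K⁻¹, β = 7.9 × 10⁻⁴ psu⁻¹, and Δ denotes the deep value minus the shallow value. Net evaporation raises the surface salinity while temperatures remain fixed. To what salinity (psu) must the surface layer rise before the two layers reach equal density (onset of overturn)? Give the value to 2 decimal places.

Neutral buoyancy requires −α(T_deep − T_surf) + β(S_deep − S_surf′) = 0.
S_surf′ = S_deep − (α/β)·ΔT = 32.82 − (1.7 × 10⁻⁴/7.9 × 10⁻⁴)·(-4.8) = 33.8529 psu.
Increase required: 33.8529 − 32.38 = 1.4729 psu.

33.85 psu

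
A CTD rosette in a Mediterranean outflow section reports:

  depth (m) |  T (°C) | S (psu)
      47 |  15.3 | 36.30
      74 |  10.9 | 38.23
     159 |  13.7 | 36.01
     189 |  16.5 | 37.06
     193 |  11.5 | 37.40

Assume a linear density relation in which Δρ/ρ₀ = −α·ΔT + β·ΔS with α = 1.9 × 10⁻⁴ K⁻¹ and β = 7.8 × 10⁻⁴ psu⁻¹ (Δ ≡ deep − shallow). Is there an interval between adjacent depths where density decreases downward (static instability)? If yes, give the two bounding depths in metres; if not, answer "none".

Evaluate Δρ/ρ₀ = −αΔT + βΔS across each adjacent pair:
  47–74 m: −αΔT+βΔS = −(1.9 × 10⁻⁴)(-4.4)+(7.8 × 10⁻⁴)(+1.93) = 2.3 × 10⁻³ → stable
  74–159 m: −αΔT+βΔS = −(1.9 × 10⁻⁴)(+2.8)+(7.8 × 10⁻⁴)(-2.22) = -2.3 × 10⁻³ → UNSTABLE
  159–189 m: −αΔT+βΔS = −(1.9 × 10⁻⁴)(+2.8)+(7.8 × 10⁻⁴)(+1.05) = 2.9 × 10⁻⁴ → stable
  189–193 m: −αΔT+βΔS = −(1.9 × 10⁻⁴)(-5.0)+(7.8 × 10⁻⁴)(+0.34) = 1.2 × 10⁻³ → stable
The 74–159 m interval has Δρ < 0: lighter water underlies denser water.

74–159 m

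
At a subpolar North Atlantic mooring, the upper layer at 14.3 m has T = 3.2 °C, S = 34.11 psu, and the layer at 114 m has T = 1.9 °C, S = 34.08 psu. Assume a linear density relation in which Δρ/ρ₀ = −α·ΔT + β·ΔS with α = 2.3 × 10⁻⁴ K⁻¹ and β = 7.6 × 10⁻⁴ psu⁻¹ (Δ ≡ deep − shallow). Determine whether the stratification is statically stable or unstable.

ΔT = 1.9 − 3.2 = -1.3 K and ΔS = 34.08 − 34.11 = -0.03 psu (deep − shallow).
−αΔT = 2.99 × 10⁻⁴; βΔS = -2.28 × 10⁻⁵; sum Δρ/ρ₀ = 2.762 × 10⁻⁴.
Δρ/ρ₀ > 0, so Δρ > 0: deeper water is denser → statically stable.

stable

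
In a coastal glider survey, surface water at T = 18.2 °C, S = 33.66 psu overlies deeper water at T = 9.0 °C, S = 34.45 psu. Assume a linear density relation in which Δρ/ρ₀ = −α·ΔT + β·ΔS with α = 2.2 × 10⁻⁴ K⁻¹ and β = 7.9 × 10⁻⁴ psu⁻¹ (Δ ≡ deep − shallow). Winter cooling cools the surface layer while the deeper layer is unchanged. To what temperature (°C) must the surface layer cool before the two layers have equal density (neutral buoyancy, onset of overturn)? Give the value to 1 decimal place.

Neutral buoyancy requires Δρ = 0, i.e. −α(T_deep − T_surf′) + β(S_deep − S_surf) = 0.
T_surf′ = T_deep − (β/α)·ΔS = 9.0 − (7.9 × 10⁻⁴/2.2 × 10⁻⁴)·(+0.79) = 6.163 °C.
Cooling required: 18.2 − (6.163) = 12.037 °C.

6.2 °C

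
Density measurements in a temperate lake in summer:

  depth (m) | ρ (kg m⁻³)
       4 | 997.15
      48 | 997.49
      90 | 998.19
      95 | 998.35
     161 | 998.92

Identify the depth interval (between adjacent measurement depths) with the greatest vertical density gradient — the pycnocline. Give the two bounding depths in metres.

90–95 m

Compute the density gradient over each adjacent pair:
  4–48 m: Δρ/Δz = 0.34/44 = 7.7 × 10⁻³ kg m⁻⁴
  48–90 m: Δρ/Δz = 0.70/42 = 0.017 kg m⁻⁴
  90–95 m: Δρ/Δz = 0.16/5 = 0.032 kg m⁻⁴
  95–161 m: Δρ/Δz = 0.57/66 = 8.6 × 10⁻³ kg m⁻⁴
The largest gradient is in the 90–95 m interval — the pycnocline.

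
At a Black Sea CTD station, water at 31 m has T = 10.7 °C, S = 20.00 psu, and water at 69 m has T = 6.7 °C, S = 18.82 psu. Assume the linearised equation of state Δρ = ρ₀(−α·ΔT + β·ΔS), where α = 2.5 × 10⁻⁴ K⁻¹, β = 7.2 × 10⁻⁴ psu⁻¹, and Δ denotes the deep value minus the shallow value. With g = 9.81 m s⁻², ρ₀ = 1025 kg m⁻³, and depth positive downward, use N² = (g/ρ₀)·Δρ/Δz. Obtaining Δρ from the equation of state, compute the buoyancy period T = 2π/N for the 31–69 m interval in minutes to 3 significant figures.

ΔT = -4.0 K, ΔS = -1.18 psu (deep − shallow).
Δρ/ρ₀ = −αΔT + βΔS = 1.00 × 10⁻³ − 8.496 × 10⁻⁴ = 1.504 × 10⁻⁴, so Δρ ≈ 0.1542 kg m⁻³.
N² = (g/ρ₀)·Δρ/Δz = g·(Δρ/ρ₀)/Δz = 9.81 × 1.504 × 10⁻⁴ / 38 = 3.8827 × 10⁻⁵ s⁻².
N = √(3.8827 × 10⁻⁵) = 6.2311 × 10⁻³ rad s⁻¹ → T = 2π/N = 1.0084 × 10³ s = 16.807 min ≈ 16.8 min.

16.8 min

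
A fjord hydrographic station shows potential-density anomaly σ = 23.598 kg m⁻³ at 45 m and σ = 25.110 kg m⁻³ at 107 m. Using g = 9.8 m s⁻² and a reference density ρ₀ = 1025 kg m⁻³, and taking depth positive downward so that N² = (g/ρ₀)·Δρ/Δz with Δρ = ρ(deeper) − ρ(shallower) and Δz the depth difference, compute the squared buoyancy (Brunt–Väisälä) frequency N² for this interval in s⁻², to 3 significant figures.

2.33 × 10⁻⁴ s⁻²

Δρ = 1025.110 − 1023.598 = 1.512 kg m⁻³ over Δz = 107 − 45 = 62 m.
N² = (9.8/1025) × (1.512/62) = 2.3316 × 10⁻⁴ s⁻² ≈ 2.33 × 10⁻⁴ s⁻².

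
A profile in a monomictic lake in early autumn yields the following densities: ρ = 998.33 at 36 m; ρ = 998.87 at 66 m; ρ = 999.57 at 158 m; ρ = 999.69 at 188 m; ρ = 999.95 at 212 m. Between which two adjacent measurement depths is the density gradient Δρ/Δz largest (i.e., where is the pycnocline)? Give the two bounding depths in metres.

Compute the density gradient over each adjacent pair:
  36–66 m: Δρ/Δz = 0.54/30 = 0.018 kg m⁻⁴
  66–158 m: Δρ/Δz = 0.70/92 = 7.6 × 10⁻³ kg m⁻⁴
  158–188 m: Δρ/Δz = 0.12/30 = 4.0 × 10⁻³ kg m⁻⁴
  188–212 m: Δρ/Δz = 0.26/24 = 0.011 kg m⁻⁴
The largest gradient is in the 36–66 m interval — the pycnocline.

36–66 m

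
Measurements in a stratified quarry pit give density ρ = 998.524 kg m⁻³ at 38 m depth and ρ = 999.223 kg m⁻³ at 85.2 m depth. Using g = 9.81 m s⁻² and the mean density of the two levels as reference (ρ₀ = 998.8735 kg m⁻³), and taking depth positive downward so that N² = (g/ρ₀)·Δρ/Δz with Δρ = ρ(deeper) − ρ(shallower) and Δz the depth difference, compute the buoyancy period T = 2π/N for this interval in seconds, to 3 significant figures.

Δρ = 999.223 − 998.524 = 0.699 kg m⁻³ over Δz = 85.2 − 38 = 47.2 m.
N² = (9.81/998.8735) × (0.699/47.2) = 1.4544 × 10⁻⁴ s⁻².
N = √(1.4544 × 10⁻⁴) = 0.012060 rad s⁻¹, so T = 2π/N = 520.99 s ≈ 521 s.

521 s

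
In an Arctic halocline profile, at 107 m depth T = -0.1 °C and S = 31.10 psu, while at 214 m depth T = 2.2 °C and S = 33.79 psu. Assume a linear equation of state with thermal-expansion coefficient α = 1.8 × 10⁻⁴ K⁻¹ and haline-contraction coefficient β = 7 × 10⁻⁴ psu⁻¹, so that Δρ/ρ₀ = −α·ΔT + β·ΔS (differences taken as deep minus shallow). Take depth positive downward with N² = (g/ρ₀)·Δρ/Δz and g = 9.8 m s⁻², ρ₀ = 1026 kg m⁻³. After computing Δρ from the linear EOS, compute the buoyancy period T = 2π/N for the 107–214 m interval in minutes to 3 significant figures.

9.03 min

ΔT = +2.3 K, ΔS = +2.69 psu (deep − shallow).
Δρ/ρ₀ = −αΔT + βΔS = -4.14 × 10⁻⁴ + 1.883 × 10⁻³ = 1.469 × 10⁻³, so Δρ ≈ 1.507 kg m⁻³.
N² = (g/ρ₀)·Δρ/Δz = g·(Δρ/ρ₀)/Δz = 9.8 × 1.469 × 10⁻³ / 107 = 1.3454 × 10⁻⁴ s⁻².
N = √(1.3454 × 10⁻⁴) = 0.011599 rad s⁻¹ → T = 2π/N = 541.70 s = 9.0283 min ≈ 9.03 min.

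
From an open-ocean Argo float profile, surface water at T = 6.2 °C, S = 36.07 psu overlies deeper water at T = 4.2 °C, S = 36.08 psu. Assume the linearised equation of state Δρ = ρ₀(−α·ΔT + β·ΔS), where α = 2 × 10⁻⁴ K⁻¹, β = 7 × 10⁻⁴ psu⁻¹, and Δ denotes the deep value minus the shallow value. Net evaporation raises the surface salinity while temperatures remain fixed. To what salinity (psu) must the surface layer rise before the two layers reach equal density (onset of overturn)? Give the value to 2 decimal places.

36.65 psu

Neutral buoyancy requires −α(T_deep − T_surf) + β(S_deep − S_surf′) = 0.
S_surf′ = S_deep − (α/β)·ΔT = 36.08 − (2 × 10⁻⁴/7 × 10⁻⁴)·(-2.0) = 36.6514 psu.
Increase required: 36.6514 − 36.07 = 0.5814 psu.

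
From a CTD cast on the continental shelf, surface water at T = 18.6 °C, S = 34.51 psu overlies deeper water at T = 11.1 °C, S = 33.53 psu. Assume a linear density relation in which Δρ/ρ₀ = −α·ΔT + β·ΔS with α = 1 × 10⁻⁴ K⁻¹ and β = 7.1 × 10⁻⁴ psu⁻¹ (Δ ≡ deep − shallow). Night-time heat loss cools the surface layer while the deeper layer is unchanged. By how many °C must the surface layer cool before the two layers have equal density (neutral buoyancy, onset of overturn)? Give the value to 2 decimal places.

0.54 °C

Neutral buoyancy requires Δρ = 0, i.e. −α(T_deep − T_surf′) + β(S_deep − S_surf) = 0.
T_surf′ = T_deep − (β/α)·ΔS = 11.1 − (7.1 × 10⁻⁴/1 × 10⁻⁴)·(-0.98) = 18.0580 °C.
Cooling required: 18.6 − (18.0580) = 0.5420 °C.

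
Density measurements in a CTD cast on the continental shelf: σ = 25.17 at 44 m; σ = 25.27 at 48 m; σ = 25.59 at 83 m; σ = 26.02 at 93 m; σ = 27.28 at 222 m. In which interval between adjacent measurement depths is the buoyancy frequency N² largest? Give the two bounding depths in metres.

Compute the density gradient over each adjacent pair:
  44–48 m: Δρ/Δz = 0.10/4 = 0.025 kg m⁻⁴
  48–83 m: Δρ/Δz = 0.32/35 = 9.1 × 10⁻³ kg m⁻⁴
  83–93 m: Δρ/Δz = 0.43/10 = 0.043 kg m⁻⁴
  93–222 m: Δρ/Δz = 1.26/129 = 9.8 × 10⁻³ kg m⁻⁴
The largest gradient is in the 83–93 m interval — the pycnocline.

83–93 m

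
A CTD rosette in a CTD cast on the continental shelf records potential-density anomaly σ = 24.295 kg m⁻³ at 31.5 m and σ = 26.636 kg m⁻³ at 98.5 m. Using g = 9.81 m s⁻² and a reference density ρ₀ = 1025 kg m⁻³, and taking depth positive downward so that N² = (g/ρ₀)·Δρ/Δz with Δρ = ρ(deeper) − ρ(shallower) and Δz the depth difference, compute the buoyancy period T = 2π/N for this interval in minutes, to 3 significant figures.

Δρ = 1026.636 − 1024.295 = 2.341 kg m⁻³ over Δz = 98.5 − 31.5 = 67 m.
N² = (9.81/1025) × (2.341/67) = 3.3440 × 10⁻⁴ s⁻².
N = √(3.3440 × 10⁻⁴) = 0.018287 rad s⁻¹, so T = 2π/N = 343.59 s = 5.7265 min ≈ 5.73 min.

5.73 min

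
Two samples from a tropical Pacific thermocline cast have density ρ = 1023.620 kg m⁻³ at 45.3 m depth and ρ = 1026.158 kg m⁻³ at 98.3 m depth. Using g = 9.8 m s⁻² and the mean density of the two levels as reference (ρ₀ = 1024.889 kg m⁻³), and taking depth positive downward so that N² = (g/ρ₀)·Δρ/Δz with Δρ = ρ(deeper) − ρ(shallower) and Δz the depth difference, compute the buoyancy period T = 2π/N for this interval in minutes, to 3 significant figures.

4.89 min

Δρ = 1026.158 − 1023.620 = 2.538 kg m⁻³ over Δz = 98.3 − 45.3 = 53 m.
N² = (9.8/1024.889) × (2.538/53) = 4.5789 × 10⁻⁴ s⁻².
N = √(4.5789 × 10⁻⁴) = 0.021398 rad s⁻¹, so T = 2π/N = 293.63 s = 4.8938 min ≈ 4.89 min.
Since Δρ > 0 the layer is stably stratified.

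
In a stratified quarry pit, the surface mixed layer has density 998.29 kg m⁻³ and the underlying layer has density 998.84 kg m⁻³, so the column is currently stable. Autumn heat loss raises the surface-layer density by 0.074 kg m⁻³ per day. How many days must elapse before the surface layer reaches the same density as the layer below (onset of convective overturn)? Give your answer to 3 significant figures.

7.43 days

Density deficit of the surface layer: 998.84 − 998.29 = 0.55 kg m⁻³.
Required change = 0.55 / 0.074 = 7.43 days.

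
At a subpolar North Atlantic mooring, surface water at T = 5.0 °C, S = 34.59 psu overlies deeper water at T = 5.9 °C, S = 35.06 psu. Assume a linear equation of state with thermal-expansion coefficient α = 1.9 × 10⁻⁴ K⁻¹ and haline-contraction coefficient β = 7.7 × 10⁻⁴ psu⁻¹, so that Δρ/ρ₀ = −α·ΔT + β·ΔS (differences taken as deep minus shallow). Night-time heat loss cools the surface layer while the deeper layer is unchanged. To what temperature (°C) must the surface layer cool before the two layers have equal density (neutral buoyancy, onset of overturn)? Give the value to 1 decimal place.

Neutral buoyancy requires Δρ = 0, i.e. −α(T_deep − T_surf′) + β(S_deep − S_surf) = 0.
T_surf′ = T_deep − (β/α)·ΔS = 5.9 − (7.7 × 10⁻⁴/1.9 × 10⁻⁴)·(+0.47) = 3.995 °C.
Cooling required: 5.0 − (3.995) = 1.005 °C.

4.0 °C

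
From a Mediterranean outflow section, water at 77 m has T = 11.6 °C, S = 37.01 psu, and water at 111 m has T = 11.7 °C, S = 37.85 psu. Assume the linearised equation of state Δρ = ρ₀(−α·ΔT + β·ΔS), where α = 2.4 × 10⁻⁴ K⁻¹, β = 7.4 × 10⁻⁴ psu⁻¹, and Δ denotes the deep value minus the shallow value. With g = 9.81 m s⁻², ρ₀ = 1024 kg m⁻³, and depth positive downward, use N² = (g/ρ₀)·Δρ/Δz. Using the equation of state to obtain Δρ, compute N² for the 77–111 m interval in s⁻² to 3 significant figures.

ΔT = +0.1 K, ΔS = +0.84 psu (deep − shallow).
Δρ/ρ₀ = −αΔT + βΔS = -2.40 × 10⁻⁵ + 6.216 × 10⁻⁴ = 5.976 × 10⁻⁴, so Δρ ≈ 0.6119 kg m⁻³.
N² = (g/ρ₀)·Δρ/Δz = g·(Δρ/ρ₀)/Δz = 9.81 × 5.976 × 10⁻⁴ / 34 = 1.7243 × 10⁻⁴ s⁻² ≈ 1.72 × 10⁻⁴ s⁻².

1.72 × 10⁻⁴ s⁻²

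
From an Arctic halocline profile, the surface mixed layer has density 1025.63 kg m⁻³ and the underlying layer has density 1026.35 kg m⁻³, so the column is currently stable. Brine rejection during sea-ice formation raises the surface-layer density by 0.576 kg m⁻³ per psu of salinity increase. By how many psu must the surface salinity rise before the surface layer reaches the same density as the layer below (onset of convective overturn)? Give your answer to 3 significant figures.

Density deficit of the surface layer: 1026.35 − 1025.63 = 0.72 kg m⁻³.
Required change = 0.72 / 0.576 = 1.25 psu.

1.25 psu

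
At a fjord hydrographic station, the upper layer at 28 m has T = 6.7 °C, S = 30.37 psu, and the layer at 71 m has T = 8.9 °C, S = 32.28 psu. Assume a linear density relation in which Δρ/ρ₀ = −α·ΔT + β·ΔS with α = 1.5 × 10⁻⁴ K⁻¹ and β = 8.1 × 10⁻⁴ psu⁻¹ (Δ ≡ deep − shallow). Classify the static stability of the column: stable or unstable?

ΔT = 8.9 − 6.7 = +2.2 K and ΔS = 32.28 − 30.37 = +1.91 psu (deep − shallow).
−αΔT = -3.30 × 10⁻⁴; βΔS = 1.5471 × 10⁻³; sum Δρ/ρ₀ = 1.2171 × 10⁻³.
Δρ/ρ₀ > 0, so Δρ > 0: deeper water is denser → statically stable.

stable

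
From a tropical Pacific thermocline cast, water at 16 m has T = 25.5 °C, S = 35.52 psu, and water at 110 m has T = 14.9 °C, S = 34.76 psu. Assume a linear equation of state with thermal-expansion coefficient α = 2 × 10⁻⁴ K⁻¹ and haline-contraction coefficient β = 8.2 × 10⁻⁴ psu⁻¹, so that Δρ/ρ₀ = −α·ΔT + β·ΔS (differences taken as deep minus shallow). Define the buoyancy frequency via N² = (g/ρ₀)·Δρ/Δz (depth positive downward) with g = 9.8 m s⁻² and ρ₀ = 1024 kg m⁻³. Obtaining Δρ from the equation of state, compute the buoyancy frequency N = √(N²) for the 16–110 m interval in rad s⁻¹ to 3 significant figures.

ΔT = -10.6 K, ΔS = -0.76 psu (deep − shallow).
Δρ/ρ₀ = −αΔT + βΔS = 2.12 × 10⁻³ − 6.232 × 10⁻⁴ = 1.4968 × 10⁻³, so Δρ ≈ 1.533 kg m⁻³.
N² = (g/ρ₀)·Δρ/Δz = g·(Δρ/ρ₀)/Δz = 9.8 × 1.4968 × 10⁻³ / 94 = 1.5605 × 10⁻⁴ s⁻².
N = √(1.5605 × 10⁻⁴) = 0.012492 rad s⁻¹ ≈ 0.0125 rad s⁻¹.

0.0125 rad s⁻¹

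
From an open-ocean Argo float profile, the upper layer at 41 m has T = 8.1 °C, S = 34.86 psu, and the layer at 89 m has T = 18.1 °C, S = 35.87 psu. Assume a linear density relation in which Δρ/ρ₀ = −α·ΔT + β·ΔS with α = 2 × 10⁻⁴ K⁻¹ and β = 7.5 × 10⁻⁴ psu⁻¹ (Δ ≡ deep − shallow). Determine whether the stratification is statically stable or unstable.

ΔT = 18.1 − 8.1 = +10.0 K and ΔS = 35.87 − 34.86 = +1.01 psu (deep − shallow).
−αΔT = -2.00 × 10⁻³; βΔS = 7.575 × 10⁻⁴; sum Δρ/ρ₀ = -1.2425 × 10⁻³.
Δρ/ρ₀ < 0, so Δρ < 0: deeper water is lighter → statically unstable; the column would overturn.

unstable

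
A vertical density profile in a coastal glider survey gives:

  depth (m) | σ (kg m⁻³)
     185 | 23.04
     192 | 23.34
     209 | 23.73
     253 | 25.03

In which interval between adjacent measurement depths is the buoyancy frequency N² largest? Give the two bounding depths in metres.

Compute the density gradient over each adjacent pair:
  185–192 m: Δρ/Δz = 0.30/7 = 0.043 kg m⁻⁴
  192–209 m: Δρ/Δz = 0.39/17 = 0.023 kg m⁻⁴
  209–253 m: Δρ/Δz = 1.30/44 = 0.030 kg m⁻⁴
The largest gradient is in the 185–192 m interval — the pycnocline.

185–192 m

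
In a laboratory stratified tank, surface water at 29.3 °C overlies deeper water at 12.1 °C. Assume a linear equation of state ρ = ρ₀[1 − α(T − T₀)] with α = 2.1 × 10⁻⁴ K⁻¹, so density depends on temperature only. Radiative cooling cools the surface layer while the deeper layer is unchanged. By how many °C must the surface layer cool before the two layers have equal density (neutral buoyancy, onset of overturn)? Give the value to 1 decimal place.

17.2 °C

With temperature the only control, equal density requires T_surf′ = T_deep.
T_surf′ = 12.1 °C.
Cooling required: 29.3 − 12.1 = 17.2 °C.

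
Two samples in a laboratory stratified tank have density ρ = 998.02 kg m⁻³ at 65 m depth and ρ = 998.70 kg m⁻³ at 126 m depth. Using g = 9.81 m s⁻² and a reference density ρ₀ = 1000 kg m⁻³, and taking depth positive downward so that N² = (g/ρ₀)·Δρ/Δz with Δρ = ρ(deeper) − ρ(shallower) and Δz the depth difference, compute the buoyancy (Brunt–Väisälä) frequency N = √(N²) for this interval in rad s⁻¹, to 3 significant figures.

Δρ = 998.70 − 998.02 = 0.68 kg m⁻³ over Δz = 126 − 65 = 61 m.
N² = (9.81/1000) × (0.68/61) = 1.0936 × 10⁻⁴ s⁻².
N = √(1.0936 × 10⁻⁴) = 0.010458 rad s⁻¹ ≈ 0.0105 rad s⁻¹.

0.0105 rad s⁻¹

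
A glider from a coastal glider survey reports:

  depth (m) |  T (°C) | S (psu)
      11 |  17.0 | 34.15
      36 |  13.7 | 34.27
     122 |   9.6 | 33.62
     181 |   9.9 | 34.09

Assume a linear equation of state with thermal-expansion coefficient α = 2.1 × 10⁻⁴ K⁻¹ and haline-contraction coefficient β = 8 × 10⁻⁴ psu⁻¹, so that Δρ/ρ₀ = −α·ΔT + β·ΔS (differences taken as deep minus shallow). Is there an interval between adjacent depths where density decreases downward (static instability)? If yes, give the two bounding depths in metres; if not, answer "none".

Evaluate Δρ/ρ₀ = −αΔT + βΔS across each adjacent pair:
  11–36 m: −αΔT+βΔS = −(2.1 × 10⁻⁴)(-3.3)+(8 × 10⁻⁴)(+0.12) = 7.9 × 10⁻⁴ → stable
  36–122 m: −αΔT+βΔS = −(2.1 × 10⁻⁴)(-4.1)+(8 × 10⁻⁴)(-0.65) = 3.4 × 10⁻⁴ → stable
  122–181 m: −αΔT+βΔS = −(2.1 × 10⁻⁴)(+0.3)+(8 × 10⁻⁴)(+0.47) = 3.1 × 10⁻⁴ → stable
Every interval has Δρ > 0: the column is stably stratified throughout.

none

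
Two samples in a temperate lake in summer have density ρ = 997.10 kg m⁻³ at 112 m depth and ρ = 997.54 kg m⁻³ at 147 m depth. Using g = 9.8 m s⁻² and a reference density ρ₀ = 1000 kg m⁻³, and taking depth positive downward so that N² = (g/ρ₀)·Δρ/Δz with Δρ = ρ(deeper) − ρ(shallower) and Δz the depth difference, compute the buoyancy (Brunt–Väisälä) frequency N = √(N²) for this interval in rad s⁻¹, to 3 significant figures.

Δρ = 997.54 − 997.10 = 0.44 kg m⁻³ over Δz = 147 − 112 = 35 m.
N² = (9.8/1000) × (0.44/35) = 1.2320 × 10⁻⁴ s⁻².
N = √(1.2320 × 10⁻⁴) = 0.011100 rad s⁻¹ ≈ 0.0111 rad s⁻¹.

0.0111 rad s⁻¹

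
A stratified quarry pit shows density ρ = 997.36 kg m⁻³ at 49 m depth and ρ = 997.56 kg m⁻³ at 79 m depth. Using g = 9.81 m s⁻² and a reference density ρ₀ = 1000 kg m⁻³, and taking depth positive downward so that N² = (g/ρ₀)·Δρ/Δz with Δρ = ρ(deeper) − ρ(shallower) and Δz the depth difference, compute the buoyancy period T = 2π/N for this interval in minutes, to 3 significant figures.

12.9 min

Δρ = 997.56 − 997.36 = 0.20 kg m⁻³ over Δz = 79 − 49 = 30 m.
N² = (9.81/1000) × (0.20/30) = 6.5400 × 10⁻⁵ s⁻².
N = √(6.5400 × 10⁻⁵) = 8.0870 × 10⁻³ rad s⁻¹, so T = 2π/N = 776.95 s = 12.949 min ≈ 12.9 min.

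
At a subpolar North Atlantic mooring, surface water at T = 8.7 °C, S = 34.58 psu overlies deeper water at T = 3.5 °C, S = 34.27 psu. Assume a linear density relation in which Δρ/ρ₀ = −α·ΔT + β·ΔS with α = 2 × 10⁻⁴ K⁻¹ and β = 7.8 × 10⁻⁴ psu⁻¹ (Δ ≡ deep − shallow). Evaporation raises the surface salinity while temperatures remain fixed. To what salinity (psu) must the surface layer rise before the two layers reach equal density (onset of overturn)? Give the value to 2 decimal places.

Neutral buoyancy requires −α(T_deep − T_surf) + β(S_deep − S_surf′) = 0.
S_surf′ = S_deep − (α/β)·ΔT = 34.27 − (2 × 10⁻⁴/7.8 × 10⁻⁴)·(-5.2) = 35.6033 psu.
Increase required: 35.6033 − 34.58 = 1.0233 psu.

35.60 psu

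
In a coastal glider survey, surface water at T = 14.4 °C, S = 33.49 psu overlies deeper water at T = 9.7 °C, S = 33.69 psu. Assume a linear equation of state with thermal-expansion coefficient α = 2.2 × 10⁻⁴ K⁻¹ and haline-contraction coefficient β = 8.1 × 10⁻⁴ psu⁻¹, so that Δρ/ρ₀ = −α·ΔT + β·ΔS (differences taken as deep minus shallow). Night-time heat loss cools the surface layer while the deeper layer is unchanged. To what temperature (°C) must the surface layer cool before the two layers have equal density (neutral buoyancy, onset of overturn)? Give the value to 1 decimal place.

Neutral buoyancy requires Δρ = 0, i.e. −α(T_deep − T_surf′) + β(S_deep − S_surf) = 0.
T_surf′ = T_deep − (β/α)·ΔS = 9.7 − (8.1 × 10⁻⁴/2.2 × 10⁻⁴)·(+0.20) = 8.964 °C.
Cooling required: 14.4 − (8.964) = 5.436 °C.

9.0 °C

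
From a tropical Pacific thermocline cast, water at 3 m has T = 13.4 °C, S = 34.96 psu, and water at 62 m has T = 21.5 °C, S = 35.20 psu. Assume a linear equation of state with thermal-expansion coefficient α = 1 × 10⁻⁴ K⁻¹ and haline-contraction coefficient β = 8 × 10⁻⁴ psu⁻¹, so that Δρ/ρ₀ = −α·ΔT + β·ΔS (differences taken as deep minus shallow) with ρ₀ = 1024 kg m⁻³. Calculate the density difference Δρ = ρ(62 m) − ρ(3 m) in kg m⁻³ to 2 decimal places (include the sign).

ΔT = +8.1 K, ΔS = +0.24 psu (deep − shallow).
Δρ/ρ₀ = −(1 × 10⁻⁴)(+8.1) + (8 × 10⁻⁴)(+0.24) = -6.18 × 10⁻⁴.
Δρ = 1024 × (-6.18 × 10⁻⁴) = -0.63 kg m⁻³.
Negative Δρ: lighter below, statically unstable.

-0.63 kg m⁻³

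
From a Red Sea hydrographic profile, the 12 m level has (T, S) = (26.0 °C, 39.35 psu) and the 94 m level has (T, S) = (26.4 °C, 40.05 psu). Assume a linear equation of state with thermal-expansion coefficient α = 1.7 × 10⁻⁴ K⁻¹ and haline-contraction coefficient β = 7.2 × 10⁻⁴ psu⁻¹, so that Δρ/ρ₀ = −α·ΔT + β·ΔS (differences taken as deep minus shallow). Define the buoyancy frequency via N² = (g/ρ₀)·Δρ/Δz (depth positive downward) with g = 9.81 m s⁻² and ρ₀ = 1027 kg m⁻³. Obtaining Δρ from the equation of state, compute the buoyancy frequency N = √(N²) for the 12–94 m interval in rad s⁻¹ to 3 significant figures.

7.22 × 10⁻³ rad s⁻¹

ΔT = +0.4 K, ΔS = +0.70 psu (deep − shallow).
Δρ/ρ₀ = −αΔT + βΔS = -6.80 × 10⁻⁵ + 5.04 × 10⁻⁴ = 4.36 × 10⁻⁴, so Δρ ≈ 0.4478 kg m⁻³.
N² = (g/ρ₀)·Δρ/Δz = g·(Δρ/ρ₀)/Δz = 9.81 × 4.36 × 10⁻⁴ / 82 = 5.2160 × 10⁻⁵ s⁻².
N = √(5.2160 × 10⁻⁵) = 7.2222 × 10⁻³ rad s⁻¹ ≈ 7.22 × 10⁻³ rad s⁻¹.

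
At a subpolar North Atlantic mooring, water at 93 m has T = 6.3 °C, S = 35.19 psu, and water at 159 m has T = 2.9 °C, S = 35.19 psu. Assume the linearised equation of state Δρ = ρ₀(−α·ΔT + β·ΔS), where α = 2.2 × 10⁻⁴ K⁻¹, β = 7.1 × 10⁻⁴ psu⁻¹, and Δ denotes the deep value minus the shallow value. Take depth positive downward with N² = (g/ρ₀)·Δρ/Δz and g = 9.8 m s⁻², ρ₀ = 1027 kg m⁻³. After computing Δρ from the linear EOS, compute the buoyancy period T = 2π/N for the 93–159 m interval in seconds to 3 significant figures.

ΔT = -3.4 K, ΔS = +0.00 psu (deep − shallow).
Δρ/ρ₀ = −αΔT + βΔS = 7.48 × 10⁻⁴ + 0 = 7.48 × 10⁻⁴, so Δρ ≈ 0.7682 kg m⁻³.
N² = (g/ρ₀)·Δρ/Δz = g·(Δρ/ρ₀)/Δz = 9.8 × 7.48 × 10⁻⁴ / 66 = 1.1107 × 10⁻⁴ s⁻².
N = √(1.1107 × 10⁻⁴) = 0.010539 rad s⁻¹ → T = 2π/N = 596.18 s ≈ 596 s.

596 s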